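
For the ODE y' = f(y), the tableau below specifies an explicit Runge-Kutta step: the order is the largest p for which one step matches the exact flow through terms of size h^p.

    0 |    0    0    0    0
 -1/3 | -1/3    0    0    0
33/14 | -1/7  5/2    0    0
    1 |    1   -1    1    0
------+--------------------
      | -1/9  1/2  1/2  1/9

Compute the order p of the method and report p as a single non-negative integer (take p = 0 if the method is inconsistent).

b = (-1/9, 1/2, 1/2, 1/9)
c = (0, -1/3, 33/14, 1)
Ac = (0, 0, -5/6, 113/42)
Σ b_i: (-1/9)·1 + 1/2·1 + 1/2·1 + 1/9·1 = 1 ✓
b·c: 1/2·(-1/3) + 1/2·33/14 + 1/9·1 = 283/252 ≠ 1/2 ⇒ order 1.

1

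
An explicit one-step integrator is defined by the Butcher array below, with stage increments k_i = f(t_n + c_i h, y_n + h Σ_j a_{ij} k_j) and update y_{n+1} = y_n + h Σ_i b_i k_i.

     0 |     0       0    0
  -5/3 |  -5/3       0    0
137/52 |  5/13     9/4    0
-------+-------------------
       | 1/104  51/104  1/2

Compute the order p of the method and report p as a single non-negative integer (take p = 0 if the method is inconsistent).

2

b = (1/104, 51/104, 1/2)
c = (0, -5/3, 137/52)
Ac = (0, 0, -15/4)
Σ b_i: 1/104·1 + 51/104·1 + 1/2·1 = 1 ✓
b·c: 51/104·(-5/3) + 1/2·137/52 = 1/2 ✓
b·c²: 51/104·25/9 + 1/2·18769/2704 = 78407/16224 ≠ 1/3 ⇒ order 2.
b·Ac: 1/2·(-15/4) = -15/8 ≠ 1/6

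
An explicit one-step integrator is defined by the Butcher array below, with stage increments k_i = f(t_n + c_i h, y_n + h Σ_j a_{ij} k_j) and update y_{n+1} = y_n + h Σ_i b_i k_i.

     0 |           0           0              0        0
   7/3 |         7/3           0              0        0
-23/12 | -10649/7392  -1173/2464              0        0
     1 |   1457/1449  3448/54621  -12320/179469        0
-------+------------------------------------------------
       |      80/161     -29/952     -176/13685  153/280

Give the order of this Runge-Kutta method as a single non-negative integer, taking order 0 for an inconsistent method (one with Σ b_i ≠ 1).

4

b = (80/161, -29/952, -176/13685, 153/280)
c = (0, 7/3, -23/12, 1)
Ac = (0, 0, -391/352, 128/459)
Σ b_i: 80/161·1 + (-29/952)·1 + (-176/13685)·1 + 153/280·1 = 1 ✓
b·c: (-29/952)·7/3 + (-176/13685)·(-23/12) + 153/280·1 = 1/2 ✓
b·c²: (-29/952)·49/9 + (-176/13685)·529/144 + 153/280·1 = 1/3 ✓
b·Ac: (-176/13685)·(-391/352) + 153/280·128/459 = 1/6 ✓
b·c³: (-29/952)·343/27 + (-176/13685)·(-12167/1728) + 153/280·1 = 1/4 ✓
b·(c∘Ac): (-176/13685)·8993/4224 + 153/280·128/459 = 1/8 ✓
b·Ac²: (-176/13685)·(-2737/1056) + 153/280·14/153 = 1/12 ✓
b·A²c: 153/280·35/459 = 1/24 ✓; 4 stages ⇒ order 4.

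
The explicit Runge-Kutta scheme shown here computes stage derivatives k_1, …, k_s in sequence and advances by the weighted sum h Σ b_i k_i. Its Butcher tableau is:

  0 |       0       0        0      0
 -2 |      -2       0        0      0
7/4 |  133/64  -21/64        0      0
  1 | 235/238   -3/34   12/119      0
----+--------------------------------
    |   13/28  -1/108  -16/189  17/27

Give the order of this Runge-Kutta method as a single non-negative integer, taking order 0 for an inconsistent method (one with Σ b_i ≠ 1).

b = (13/28, -1/108, -16/189, 17/27)
c = (0, -2, 7/4, 1)
Ac = (0, 0, 21/32, 6/17)
Σ b_i: 13/28·1 + (-1/108)·1 + (-16/189)·1 + 17/27·1 = 1 ✓
b·c: (-1/108)·(-2) + (-16/189)·7/4 + 17/27·1 = 1/2 ✓
b·c²: (-1/108)·4 + (-16/189)·49/16 + 17/27·1 = 1/3 ✓
b·Ac: (-16/189)·21/32 + 17/27·6/17 = 1/6 ✓
b·c³: (-1/108)·(-8) + (-16/189)·343/64 + 17/27·1 = 1/4 ✓
b·(c∘Ac): (-16/189)·147/128 + 17/27·6/17 = 1/8 ✓
b·Ac²: (-16/189)·(-21/16) + 17/27·(-3/68) = 1/12 ✓
b·A²c: 17/27·9/136 = 1/24 ✓; 4 stages ⇒ order 4.

4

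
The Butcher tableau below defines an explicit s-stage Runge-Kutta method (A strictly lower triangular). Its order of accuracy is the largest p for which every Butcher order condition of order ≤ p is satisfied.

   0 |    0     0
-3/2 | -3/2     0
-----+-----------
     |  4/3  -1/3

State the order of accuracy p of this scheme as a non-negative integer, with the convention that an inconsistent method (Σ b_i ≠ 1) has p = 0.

b = (4/3, -1/3)
c = (0, -3/2)
Σ b_i: 4/3·1 + (-1/3)·1 = 1 ✓
b·c: (-1/3)·(-3/2) = 1/2 ✓; 2 stages ⇒ order 2.

2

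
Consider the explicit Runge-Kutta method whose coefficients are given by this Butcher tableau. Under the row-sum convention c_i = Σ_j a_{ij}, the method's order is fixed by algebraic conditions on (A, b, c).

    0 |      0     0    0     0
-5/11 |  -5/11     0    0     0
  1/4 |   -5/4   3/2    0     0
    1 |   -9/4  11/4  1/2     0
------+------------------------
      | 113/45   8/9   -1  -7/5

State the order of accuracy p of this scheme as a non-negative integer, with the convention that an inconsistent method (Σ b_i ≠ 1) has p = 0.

1

b = (113/45, 8/9, -1, -7/5)
c = (0, -5/11, 1/4, 1)
Ac = (0, 0, -15/22, -9/8)
Σ b_i: 113/45·1 + 8/9·1 + (-1)·1 + (-7/5)·1 = 1 ✓
b·c: 8/9·(-5/11) + (-1)·1/4 + (-7/5)·1 = -4067/1980 ≠ 1/2 ⇒ order 1.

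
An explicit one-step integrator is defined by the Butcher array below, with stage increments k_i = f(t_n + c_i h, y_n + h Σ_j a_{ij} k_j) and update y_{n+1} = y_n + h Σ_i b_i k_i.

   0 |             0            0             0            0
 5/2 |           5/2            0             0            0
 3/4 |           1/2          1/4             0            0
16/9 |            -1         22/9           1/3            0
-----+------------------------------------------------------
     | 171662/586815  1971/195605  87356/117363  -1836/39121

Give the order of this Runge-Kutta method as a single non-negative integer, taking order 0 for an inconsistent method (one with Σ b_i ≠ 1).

3

b = (171662/586815, 1971/195605, 87356/117363, -1836/39121)
c = (0, 5/2, 3/4, 16/9)
Ac = (0, 0, 5/8, 229/36)
Σ b_i: 171662/586815·1 + 1971/195605·1 + 87356/117363·1 + (-1836/39121)·1 = 1 ✓
b·c: 1971/195605·5/2 + 87356/117363·3/4 + (-1836/39121)·16/9 = 1/2 ✓
b·c²: 1971/195605·25/4 + 87356/117363·9/16 + (-1836/39121)·256/81 = 1/3 ✓
b·Ac: 87356/117363·5/8 + (-1836/39121)·229/36 = 1/6 ✓
b·c³: 1971/195605·125/8 + 87356/117363·27/64 + (-1836/39121)·4096/729 = 3511279/16900272 ≠ 1/4 ⇒ order 3.
b·(c∘Ac): 87356/117363·15/32 + (-1836/39121)·916/81 = -170719/938904 ≠ 1/8
b·Ac²: 87356/117363·25/16 + (-1836/39121)·2227/144 = 51311/117363 ≠ 1/12
b·A²c: (-1836/39121)·5/24 = -765/78242 ≠ 1/24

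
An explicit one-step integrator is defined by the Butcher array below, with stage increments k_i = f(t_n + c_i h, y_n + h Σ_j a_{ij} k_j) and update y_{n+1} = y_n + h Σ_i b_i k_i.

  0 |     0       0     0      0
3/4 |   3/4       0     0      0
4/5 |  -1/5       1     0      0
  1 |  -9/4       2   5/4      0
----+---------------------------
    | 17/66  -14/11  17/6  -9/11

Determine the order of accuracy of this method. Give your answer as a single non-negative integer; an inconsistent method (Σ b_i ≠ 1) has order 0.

1

b = (17/66, -14/11, 17/6, -9/11)
c = (0, 3/4, 4/5, 1)
Ac = (0, 0, 3/4, 5/2)
Σ b_i: 17/66·1 + (-14/11)·1 + 17/6·1 + (-9/11)·1 = 1 ✓
b·c: (-14/11)·3/4 + 17/6·4/5 + (-9/11)·1 = 163/330 ≠ 1/2 ⇒ order 1.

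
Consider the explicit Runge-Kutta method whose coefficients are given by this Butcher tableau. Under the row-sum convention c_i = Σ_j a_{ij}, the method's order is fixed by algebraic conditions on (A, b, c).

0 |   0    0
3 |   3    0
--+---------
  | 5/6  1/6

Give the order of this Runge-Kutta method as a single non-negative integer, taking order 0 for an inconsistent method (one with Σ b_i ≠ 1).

2

b = (5/6, 1/6)
c = (0, 3)
Σ b_i: 5/6·1 + 1/6·1 = 1 ✓
b·c: 1/6·3 = 1/2 ✓; 2 stages ⇒ order 2.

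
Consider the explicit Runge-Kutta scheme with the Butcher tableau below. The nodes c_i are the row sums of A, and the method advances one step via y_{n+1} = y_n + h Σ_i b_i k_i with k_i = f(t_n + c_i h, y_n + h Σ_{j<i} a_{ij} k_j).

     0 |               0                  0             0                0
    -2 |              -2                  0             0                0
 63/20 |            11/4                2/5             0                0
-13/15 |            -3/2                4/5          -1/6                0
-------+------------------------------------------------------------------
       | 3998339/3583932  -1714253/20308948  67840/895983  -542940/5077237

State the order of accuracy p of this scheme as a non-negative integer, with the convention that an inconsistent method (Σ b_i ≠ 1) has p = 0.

3

b = (3998339/3583932, -1714253/20308948, 67840/895983, -542940/5077237)
c = (0, -2, 63/20, -13/15)
Ac = (0, 0, -4/5, -17/8)
Σ b_i: 3998339/3583932·1 + (-1714253/20308948)·1 + 67840/895983·1 + (-542940/5077237)·1 = 1 ✓
b·c: (-1714253/20308948)·(-2) + 67840/895983·63/20 + (-542940/5077237)·(-13/15) = 1/2 ✓
b·c²: (-1714253/20308948)·4 + 67840/895983·3969/400 + (-542940/5077237)·169/225 = 1/3 ✓
b·Ac: 67840/895983·(-4/5) + (-542940/5077237)·(-17/8) = 1/6 ✓
b·c³: (-1714253/20308948)·(-8) + 67840/895983·250047/8000 + (-542940/5077237)·(-2197/3375) = 209084978/67198725 ≠ 1/4 ⇒ order 3.
b·(c∘Ac): 67840/895983·(-63/25) + (-542940/5077237)·221/120 = -1158041/2986610 ≠ 1/8
b·Ac²: 67840/895983·8/5 + (-542940/5077237)·1237/800 = -26932597/609268440 ≠ 1/12
b·A²c: (-542940/5077237)·2/15 = -72392/5077237 ≠ 1/24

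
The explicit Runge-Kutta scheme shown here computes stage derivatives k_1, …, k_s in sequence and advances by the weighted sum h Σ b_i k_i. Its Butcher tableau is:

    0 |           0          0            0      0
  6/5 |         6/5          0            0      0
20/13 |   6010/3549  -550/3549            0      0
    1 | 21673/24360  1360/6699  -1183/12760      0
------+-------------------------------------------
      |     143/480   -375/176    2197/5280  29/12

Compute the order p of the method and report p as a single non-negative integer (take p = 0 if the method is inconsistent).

4

b = (143/480, -375/176, 2197/5280, 29/12)
c = (0, 6/5, 20/13, 1)
Ac = (0, 0, -220/1183, 41/406)
Σ b_i: 143/480·1 + (-375/176)·1 + 2197/5280·1 + 29/12·1 = 1 ✓
b·c: (-375/176)·6/5 + 2197/5280·20/13 + 29/12·1 = 1/2 ✓
b·c²: (-375/176)·36/25 + 2197/5280·400/169 + 29/12·1 = 1/3 ✓
b·Ac: 2197/5280·(-220/1183) + 29/12·41/406 = 1/6 ✓
b·c³: (-375/176)·216/125 + 2197/5280·8000/2197 + 29/12·1 = 1/4 ✓
b·(c∘Ac): 2197/5280·(-4400/15379) + 29/12·41/406 = 1/8 ✓
b·Ac²: 2197/5280·(-264/1183) + 29/12·74/1015 = 1/12 ✓
b·A²c: 29/12·1/58 = 1/24 ✓; 4 stages ⇒ order 4.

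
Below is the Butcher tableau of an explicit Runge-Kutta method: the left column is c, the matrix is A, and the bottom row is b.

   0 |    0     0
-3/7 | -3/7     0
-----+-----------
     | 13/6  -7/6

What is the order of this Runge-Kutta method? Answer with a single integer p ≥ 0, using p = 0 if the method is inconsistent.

b = (13/6, -7/6)
c = (0, -3/7)
Σ b_i: 13/6·1 + (-7/6)·1 = 1 ✓
b·c: (-7/6)·(-3/7) = 1/2 ✓; 2 stages ⇒ order 2.

2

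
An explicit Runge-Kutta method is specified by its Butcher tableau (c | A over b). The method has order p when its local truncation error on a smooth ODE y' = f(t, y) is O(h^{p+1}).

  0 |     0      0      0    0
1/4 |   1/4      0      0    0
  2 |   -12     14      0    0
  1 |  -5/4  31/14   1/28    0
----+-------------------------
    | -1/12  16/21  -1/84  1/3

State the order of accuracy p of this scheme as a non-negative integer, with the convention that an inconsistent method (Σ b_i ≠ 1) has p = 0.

4

b = (-1/12, 16/21, -1/84, 1/3)
c = (0, 1/4, 2, 1)
Ac = (0, 0, 7/2, 5/8)
Σ b_i: (-1/12)·1 + 16/21·1 + (-1/84)·1 + 1/3·1 = 1 ✓
b·c: 16/21·1/4 + (-1/84)·2 + 1/3·1 = 1/2 ✓
b·c²: 16/21·1/16 + (-1/84)·4 + 1/3·1 = 1/3 ✓
b·Ac: (-1/84)·7/2 + 1/3·5/8 = 1/6 ✓
b·c³: 16/21·1/64 + (-1/84)·8 + 1/3·1 = 1/4 ✓
b·(c∘Ac): (-1/84)·7 + 1/3·5/8 = 1/8 ✓
b·Ac²: (-1/84)·7/8 + 1/3·9/32 = 1/12 ✓
b·A²c: 1/3·1/8 = 1/24 ✓; 4 stages ⇒ order 4.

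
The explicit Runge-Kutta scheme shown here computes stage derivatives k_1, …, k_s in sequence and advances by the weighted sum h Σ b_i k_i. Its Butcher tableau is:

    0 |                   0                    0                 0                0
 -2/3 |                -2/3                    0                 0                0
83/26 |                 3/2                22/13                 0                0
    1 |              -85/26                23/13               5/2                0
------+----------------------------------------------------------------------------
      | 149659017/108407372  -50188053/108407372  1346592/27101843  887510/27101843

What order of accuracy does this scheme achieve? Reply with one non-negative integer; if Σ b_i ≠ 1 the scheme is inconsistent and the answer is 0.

3

b = (149659017/108407372, -50188053/108407372, 1346592/27101843, 887510/27101843)
c = (0, -2/3, 83/26, 1)
Ac = (0, 0, -44/39, 1061/156)
Σ b_i: 149659017/108407372·1 + (-50188053/108407372)·1 + 1346592/27101843·1 + 887510/27101843·1 = 1 ✓
b·c: (-50188053/108407372)·(-2/3) + 1346592/27101843·83/26 + 887510/27101843·1 = 1/2 ✓
b·c²: (-50188053/108407372)·4/9 + 1346592/27101843·6889/676 + 887510/27101843·1 = 1/3 ✓
b·Ac: 1346592/27101843·(-44/39) + 887510/27101843·1061/156 = 1/6 ✓
b·c³: (-50188053/108407372)·(-8/27) + 1346592/27101843·571787/17576 + 887510/27101843·1 = 5664300464/3170915631 ≠ 1/4 ⇒ order 3.
b·(c∘Ac): 1346592/27101843·(-1826/507) + 887510/27101843·1061/156 = 7118099/162611058 ≠ 1/8
b·Ac²: 1346592/27101843·88/117 + 887510/27101843·319573/12168 = 11382624739/12683662524 ≠ 1/12
b·A²c: 887510/27101843·(-110/39) = -7509700/81305529 ≠ 1/24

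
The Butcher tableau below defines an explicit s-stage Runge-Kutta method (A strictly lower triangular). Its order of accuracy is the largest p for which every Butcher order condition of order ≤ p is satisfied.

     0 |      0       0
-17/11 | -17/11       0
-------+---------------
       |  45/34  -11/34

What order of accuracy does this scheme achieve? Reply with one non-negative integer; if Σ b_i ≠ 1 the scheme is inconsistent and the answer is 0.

2

b = (45/34, -11/34)
c = (0, -17/11)
Σ b_i: 45/34·1 + (-11/34)·1 = 1 ✓
b·c: (-11/34)·(-17/11) = 1/2 ✓; 2 stages ⇒ order 2.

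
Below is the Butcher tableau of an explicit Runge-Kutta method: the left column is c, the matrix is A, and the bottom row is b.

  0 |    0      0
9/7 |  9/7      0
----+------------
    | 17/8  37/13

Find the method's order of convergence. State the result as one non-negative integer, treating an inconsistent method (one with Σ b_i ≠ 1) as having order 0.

b = (17/8, 37/13)
c = (0, 9/7)
Σ b_i: 17/8·1 + 37/13·1 = 517/104 ≠ 1 ⇒ order 0.

0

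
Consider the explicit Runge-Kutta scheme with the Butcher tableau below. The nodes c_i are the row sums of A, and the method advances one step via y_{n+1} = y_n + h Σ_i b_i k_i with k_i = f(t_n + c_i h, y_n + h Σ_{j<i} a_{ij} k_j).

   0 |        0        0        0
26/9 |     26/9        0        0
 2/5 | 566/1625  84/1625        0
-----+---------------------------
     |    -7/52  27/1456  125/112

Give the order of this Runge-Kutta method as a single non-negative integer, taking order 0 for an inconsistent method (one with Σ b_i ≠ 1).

b = (-7/52, 27/1456, 125/112)
c = (0, 26/9, 2/5)
Ac = (0, 0, 56/375)
Σ b_i: (-7/52)·1 + 27/1456·1 + 125/112·1 = 1 ✓
b·c: 27/1456·26/9 + 125/112·2/5 = 1/2 ✓
b·c²: 27/1456·676/81 + 125/112·4/25 = 1/3 ✓
b·Ac: 125/112·56/375 = 1/6 ✓; 3 stages ⇒ order 3.

3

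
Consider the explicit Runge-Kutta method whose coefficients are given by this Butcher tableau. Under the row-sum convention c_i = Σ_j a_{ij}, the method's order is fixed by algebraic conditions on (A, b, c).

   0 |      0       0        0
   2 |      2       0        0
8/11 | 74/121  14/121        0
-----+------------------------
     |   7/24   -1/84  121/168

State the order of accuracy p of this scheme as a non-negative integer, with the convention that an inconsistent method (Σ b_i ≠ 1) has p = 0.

b = (7/24, -1/84, 121/168)
c = (0, 2, 8/11)
Ac = (0, 0, 28/121)
Σ b_i: 7/24·1 + (-1/84)·1 + 121/168·1 = 1 ✓
b·c: (-1/84)·2 + 121/168·8/11 = 1/2 ✓
b·c²: (-1/84)·4 + 121/168·64/121 = 1/3 ✓
b·Ac: 121/168·28/121 = 1/6 ✓; 3 stages ⇒ order 3.

3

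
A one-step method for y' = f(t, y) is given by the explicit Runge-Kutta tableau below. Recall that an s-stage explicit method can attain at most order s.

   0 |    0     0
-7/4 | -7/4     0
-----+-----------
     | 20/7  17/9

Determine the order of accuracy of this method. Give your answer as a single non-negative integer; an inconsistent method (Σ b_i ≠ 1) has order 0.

0

b = (20/7, 17/9)
c = (0, -7/4)
Σ b_i: 20/7·1 + 17/9·1 = 299/63 ≠ 1 ⇒ order 0.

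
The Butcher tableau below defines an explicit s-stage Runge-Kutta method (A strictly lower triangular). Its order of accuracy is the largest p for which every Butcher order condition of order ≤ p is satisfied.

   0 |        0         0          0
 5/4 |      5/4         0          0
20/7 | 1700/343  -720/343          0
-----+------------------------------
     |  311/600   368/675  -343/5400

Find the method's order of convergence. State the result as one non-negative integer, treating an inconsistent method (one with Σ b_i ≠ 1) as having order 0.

3

b = (311/600, 368/675, -343/5400)
c = (0, 5/4, 20/7)
Ac = (0, 0, -900/343)
Σ b_i: 311/600·1 + 368/675·1 + (-343/5400)·1 = 1 ✓
b·c: 368/675·5/4 + (-343/5400)·20/7 = 1/2 ✓
b·c²: 368/675·25/16 + (-343/5400)·400/49 = 1/3 ✓
b·Ac: (-343/5400)·(-900/343) = 1/6 ✓; 3 stages ⇒ order 3.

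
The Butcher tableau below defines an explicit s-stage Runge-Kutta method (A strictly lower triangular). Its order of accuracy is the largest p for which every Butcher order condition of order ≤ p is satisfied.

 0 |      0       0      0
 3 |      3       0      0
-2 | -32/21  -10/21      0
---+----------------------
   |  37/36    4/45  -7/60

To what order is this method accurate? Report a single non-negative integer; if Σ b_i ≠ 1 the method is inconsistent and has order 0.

b = (37/36, 4/45, -7/60)
c = (0, 3, -2)
Ac = (0, 0, -10/7)
Σ b_i: 37/36·1 + 4/45·1 + (-7/60)·1 = 1 ✓
b·c: 4/45·3 + (-7/60)·(-2) = 1/2 ✓
b·c²: 4/45·9 + (-7/60)·4 = 1/3 ✓
b·Ac: (-7/60)·(-10/7) = 1/6 ✓; 3 stages ⇒ order 3.

3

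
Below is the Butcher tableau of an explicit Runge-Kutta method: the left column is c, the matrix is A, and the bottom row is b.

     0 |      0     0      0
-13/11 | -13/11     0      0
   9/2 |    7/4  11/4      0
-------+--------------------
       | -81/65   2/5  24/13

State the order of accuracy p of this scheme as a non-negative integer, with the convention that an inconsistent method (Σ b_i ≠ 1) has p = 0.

1

b = (-81/65, 2/5, 24/13)
c = (0, -13/11, 9/2)
Ac = (0, 0, -13/4)
Σ b_i: (-81/65)·1 + 2/5·1 + 24/13·1 = 1 ✓
b·c: 2/5·(-13/11) + 24/13·9/2 = 5602/715 ≠ 1/2 ⇒ order 1.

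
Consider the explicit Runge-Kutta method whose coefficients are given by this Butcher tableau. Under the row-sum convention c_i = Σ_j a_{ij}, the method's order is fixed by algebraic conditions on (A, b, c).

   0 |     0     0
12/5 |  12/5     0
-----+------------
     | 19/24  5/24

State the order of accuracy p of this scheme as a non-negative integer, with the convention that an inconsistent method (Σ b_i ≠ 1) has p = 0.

b = (19/24, 5/24)
c = (0, 12/5)
Σ b_i: 19/24·1 + 5/24·1 = 1 ✓
b·c: 5/24·12/5 = 1/2 ✓; 2 stages ⇒ order 2.

2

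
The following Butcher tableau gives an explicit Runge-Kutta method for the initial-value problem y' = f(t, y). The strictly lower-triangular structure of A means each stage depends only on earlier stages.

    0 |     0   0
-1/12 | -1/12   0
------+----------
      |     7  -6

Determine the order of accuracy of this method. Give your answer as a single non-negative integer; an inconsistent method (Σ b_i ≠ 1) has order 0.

b = (7, -6)
c = (0, -1/12)
Σ b_i: 7·1 + (-6)·1 = 1 ✓
b·c: (-6)·(-1/12) = 1/2 ✓; 2 stages ⇒ order 2.

2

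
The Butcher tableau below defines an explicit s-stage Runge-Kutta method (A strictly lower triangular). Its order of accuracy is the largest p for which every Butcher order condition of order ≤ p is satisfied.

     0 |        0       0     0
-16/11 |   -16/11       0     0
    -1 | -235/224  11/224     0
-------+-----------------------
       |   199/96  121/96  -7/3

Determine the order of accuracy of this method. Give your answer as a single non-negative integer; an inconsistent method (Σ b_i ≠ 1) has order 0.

b = (199/96, 121/96, -7/3)
c = (0, -16/11, -1)
Ac = (0, 0, -1/14)
Σ b_i: 199/96·1 + 121/96·1 + (-7/3)·1 = 1 ✓
b·c: 121/96·(-16/11) + (-7/3)·(-1) = 1/2 ✓
b·c²: 121/96·256/121 + (-7/3)·1 = 1/3 ✓
b·Ac: (-7/3)·(-1/14) = 1/6 ✓; 3 stages ⇒ order 3.

3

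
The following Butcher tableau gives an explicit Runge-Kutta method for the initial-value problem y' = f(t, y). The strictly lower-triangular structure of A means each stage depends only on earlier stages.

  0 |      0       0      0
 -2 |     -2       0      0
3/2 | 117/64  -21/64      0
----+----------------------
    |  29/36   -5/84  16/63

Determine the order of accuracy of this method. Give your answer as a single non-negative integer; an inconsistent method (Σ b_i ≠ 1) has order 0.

3

b = (29/36, -5/84, 16/63)
c = (0, -2, 3/2)
Ac = (0, 0, 21/32)
Σ b_i: 29/36·1 + (-5/84)·1 + 16/63·1 = 1 ✓
b·c: (-5/84)·(-2) + 16/63·3/2 = 1/2 ✓
b·c²: (-5/84)·4 + 16/63·9/4 = 1/3 ✓
b·Ac: 16/63·21/32 = 1/6 ✓; 3 stages ⇒ order 3.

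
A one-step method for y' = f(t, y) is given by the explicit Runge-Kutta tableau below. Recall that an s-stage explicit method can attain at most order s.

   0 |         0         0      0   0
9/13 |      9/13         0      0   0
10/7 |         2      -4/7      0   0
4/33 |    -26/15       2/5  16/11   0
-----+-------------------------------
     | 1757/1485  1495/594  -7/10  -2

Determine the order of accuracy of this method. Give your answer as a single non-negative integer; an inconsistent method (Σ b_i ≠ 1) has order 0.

b = (1757/1485, 1495/594, -7/10, -2)
c = (0, 9/13, 10/7, 4/33)
Ac = (0, 0, -36/91, 11786/5005)
Σ b_i: 1757/1485·1 + 1495/594·1 + (-7/10)·1 + (-2)·1 = 1 ✓
b·c: 1495/594·9/13 + (-7/10)·10/7 + (-2)·4/33 = 1/2 ✓
b·c²: 1495/594·81/169 + (-7/10)·100/49 + (-2)·16/1089 = -49879/198198 ≠ 1/3 ⇒ order 2.
b·Ac: (-7/10)·(-36/91) + (-2)·11786/5005 = -22186/5005 ≠ 1/6

2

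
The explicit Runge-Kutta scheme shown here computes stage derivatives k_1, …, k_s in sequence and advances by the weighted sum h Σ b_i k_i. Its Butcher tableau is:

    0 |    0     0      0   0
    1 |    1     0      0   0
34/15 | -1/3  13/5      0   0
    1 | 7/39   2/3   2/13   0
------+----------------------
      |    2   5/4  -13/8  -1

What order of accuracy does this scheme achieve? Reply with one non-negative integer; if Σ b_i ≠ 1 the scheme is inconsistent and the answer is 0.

0

b = (2, 5/4, -13/8, -1)
c = (0, 1, 34/15, 1)
Ac = (0, 0, 13/5, 66/65)
Σ b_i: 2·1 + 5/4·1 + (-13/8)·1 + (-1)·1 = 5/8 ≠ 1 ⇒ order 0.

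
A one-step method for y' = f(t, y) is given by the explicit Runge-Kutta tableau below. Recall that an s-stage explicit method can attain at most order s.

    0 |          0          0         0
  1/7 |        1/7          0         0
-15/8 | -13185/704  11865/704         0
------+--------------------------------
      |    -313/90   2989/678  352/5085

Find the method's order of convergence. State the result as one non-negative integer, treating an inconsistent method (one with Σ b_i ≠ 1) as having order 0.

3

b = (-313/90, 2989/678, 352/5085)
c = (0, 1/7, -15/8)
Ac = (0, 0, 1695/704)
Σ b_i: (-313/90)·1 + 2989/678·1 + 352/5085·1 = 1 ✓
b·c: 2989/678·1/7 + 352/5085·(-15/8) = 1/2 ✓
b·c²: 2989/678·1/49 + 352/5085·225/64 = 1/3 ✓
b·Ac: 352/5085·1695/704 = 1/6 ✓; 3 stages ⇒ order 3.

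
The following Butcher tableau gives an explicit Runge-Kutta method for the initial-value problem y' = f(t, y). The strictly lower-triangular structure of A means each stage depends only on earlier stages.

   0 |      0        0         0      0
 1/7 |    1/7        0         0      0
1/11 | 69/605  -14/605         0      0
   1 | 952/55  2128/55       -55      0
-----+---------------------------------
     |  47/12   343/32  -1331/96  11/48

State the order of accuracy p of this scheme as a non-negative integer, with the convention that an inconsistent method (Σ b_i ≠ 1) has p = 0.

b = (47/12, 343/32, -1331/96, 11/48)
c = (0, 1/7, 1/11, 1)
Ac = (0, 0, -2/605, 29/55)
Σ b_i: 47/12·1 + 343/32·1 + (-1331/96)·1 + 11/48·1 = 1 ✓
b·c: 343/32·1/7 + (-1331/96)·1/11 + 11/48·1 = 1/2 ✓
b·c²: 343/32·1/49 + (-1331/96)·1/121 + 11/48·1 = 1/3 ✓
b·Ac: (-1331/96)·(-2/605) + 11/48·29/55 = 1/6 ✓
b·c³: 343/32·1/343 + (-1331/96)·1/1331 + 11/48·1 = 1/4 ✓
b·(c∘Ac): (-1331/96)·(-2/6655) + 11/48·29/55 = 1/8 ✓
b·Ac²: (-1331/96)·(-2/4235) + 11/48·129/385 = 1/12 ✓
b·A²c: 11/48·2/11 = 1/24 ✓; 4 stages ⇒ order 4.

4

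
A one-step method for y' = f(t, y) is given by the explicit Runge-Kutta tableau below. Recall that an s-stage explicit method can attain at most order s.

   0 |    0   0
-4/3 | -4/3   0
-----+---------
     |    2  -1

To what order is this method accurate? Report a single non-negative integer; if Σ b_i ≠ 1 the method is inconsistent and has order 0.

1

b = (2, -1)
c = (0, -4/3)
Σ b_i: 2·1 + (-1)·1 = 1 ✓
b·c: (-1)·(-4/3) = 4/3 ≠ 1/2 ⇒ order 1.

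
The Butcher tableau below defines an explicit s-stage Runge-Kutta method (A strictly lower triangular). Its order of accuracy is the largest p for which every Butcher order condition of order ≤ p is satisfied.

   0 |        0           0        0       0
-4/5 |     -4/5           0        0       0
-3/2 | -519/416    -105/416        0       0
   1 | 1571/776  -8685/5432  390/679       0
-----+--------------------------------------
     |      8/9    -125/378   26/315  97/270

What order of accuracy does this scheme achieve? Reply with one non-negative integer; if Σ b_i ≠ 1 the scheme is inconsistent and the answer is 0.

4

b = (8/9, -125/378, 26/315, 97/270)
c = (0, -4/5, -3/2, 1)
Ac = (0, 0, 21/104, 81/194)
Σ b_i: 8/9·1 + (-125/378)·1 + 26/315·1 + 97/270·1 = 1 ✓
b·c: (-125/378)·(-4/5) + 26/315·(-3/2) + 97/270·1 = 1/2 ✓
b·c²: (-125/378)·16/25 + 26/315·9/4 + 97/270·1 = 1/3 ✓
b·Ac: 26/315·21/104 + 97/270·81/194 = 1/6 ✓
b·c³: (-125/378)·(-64/125) + 26/315·(-27/8) + 97/270·1 = 1/4 ✓
b·(c∘Ac): 26/315·(-63/208) + 97/270·81/194 = 1/8 ✓
b·Ac²: 26/315·(-21/130) + 97/270·261/970 = 1/12 ✓
b·A²c: 97/270·45/388 = 1/24 ✓; 4 stages ⇒ order 4.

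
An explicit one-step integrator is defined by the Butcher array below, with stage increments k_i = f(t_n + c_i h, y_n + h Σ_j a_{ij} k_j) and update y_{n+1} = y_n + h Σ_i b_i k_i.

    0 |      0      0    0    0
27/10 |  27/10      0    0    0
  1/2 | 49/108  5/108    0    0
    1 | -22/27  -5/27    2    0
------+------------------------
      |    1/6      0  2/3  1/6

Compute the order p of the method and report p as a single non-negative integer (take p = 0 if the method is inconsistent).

4

b = (1/6, 0, 2/3, 1/6)
c = (0, 27/10, 1/2, 1)
Ac = (0, 0, 1/8, 1/2)
Σ b_i: 1/6·1 + 2/3·1 + 1/6·1 = 1 ✓
b·c: 2/3·1/2 + 1/6·1 = 1/2 ✓
b·c²: 2/3·1/4 + 1/6·1 = 1/3 ✓
b·Ac: 2/3·1/8 + 1/6·1/2 = 1/6 ✓
b·c³: 2/3·1/8 + 1/6·1 = 1/4 ✓
b·(c∘Ac): 2/3·1/16 + 1/6·1/2 = 1/8 ✓
b·Ac²: 2/3·27/80 + 1/6·(-17/20) = 1/12 ✓
b·A²c: 1/6·1/4 = 1/24 ✓; 4 stages ⇒ order 4.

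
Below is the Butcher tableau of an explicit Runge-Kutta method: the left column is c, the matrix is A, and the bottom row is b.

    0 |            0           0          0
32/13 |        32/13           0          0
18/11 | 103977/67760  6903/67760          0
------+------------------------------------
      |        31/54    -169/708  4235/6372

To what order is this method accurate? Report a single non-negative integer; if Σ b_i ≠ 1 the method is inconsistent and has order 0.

3

b = (31/54, -169/708, 4235/6372)
c = (0, 32/13, 18/11)
Ac = (0, 0, 1062/4235)
Σ b_i: 31/54·1 + (-169/708)·1 + 4235/6372·1 = 1 ✓
b·c: (-169/708)·32/13 + 4235/6372·18/11 = 1/2 ✓
b·c²: (-169/708)·1024/169 + 4235/6372·324/121 = 1/3 ✓
b·Ac: 4235/6372·1062/4235 = 1/6 ✓; 3 stages ⇒ order 3.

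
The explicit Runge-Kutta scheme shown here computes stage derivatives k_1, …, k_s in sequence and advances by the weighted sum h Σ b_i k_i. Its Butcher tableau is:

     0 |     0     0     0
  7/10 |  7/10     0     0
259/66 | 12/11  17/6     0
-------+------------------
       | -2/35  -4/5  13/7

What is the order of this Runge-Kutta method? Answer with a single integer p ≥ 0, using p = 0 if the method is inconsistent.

b = (-2/35, -4/5, 13/7)
c = (0, 7/10, 259/66)
Ac = (0, 0, 119/60)
Σ b_i: (-2/35)·1 + (-4/5)·1 + 13/7·1 = 1 ✓
b·c: (-4/5)·7/10 + 13/7·259/66 = 11101/1650 ≠ 1/2 ⇒ order 1.

1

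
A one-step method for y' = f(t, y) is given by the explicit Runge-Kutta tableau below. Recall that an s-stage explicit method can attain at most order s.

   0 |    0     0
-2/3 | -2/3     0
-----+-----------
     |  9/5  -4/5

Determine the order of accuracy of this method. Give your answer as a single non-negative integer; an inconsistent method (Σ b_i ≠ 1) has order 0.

b = (9/5, -4/5)
c = (0, -2/3)
Σ b_i: 9/5·1 + (-4/5)·1 = 1 ✓
b·c: (-4/5)·(-2/3) = 8/15 ≠ 1/2 ⇒ order 1.

1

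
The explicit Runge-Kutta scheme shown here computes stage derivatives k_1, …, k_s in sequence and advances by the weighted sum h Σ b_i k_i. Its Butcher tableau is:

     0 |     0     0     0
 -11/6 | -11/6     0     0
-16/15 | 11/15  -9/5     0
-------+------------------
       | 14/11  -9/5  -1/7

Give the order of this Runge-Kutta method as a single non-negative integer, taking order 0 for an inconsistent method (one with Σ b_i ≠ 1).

b = (14/11, -9/5, -1/7)
c = (0, -11/6, -16/15)
Ac = (0, 0, 33/10)
Σ b_i: 14/11·1 + (-9/5)·1 + (-1/7)·1 = -258/385 ≠ 1 ⇒ order 0.

0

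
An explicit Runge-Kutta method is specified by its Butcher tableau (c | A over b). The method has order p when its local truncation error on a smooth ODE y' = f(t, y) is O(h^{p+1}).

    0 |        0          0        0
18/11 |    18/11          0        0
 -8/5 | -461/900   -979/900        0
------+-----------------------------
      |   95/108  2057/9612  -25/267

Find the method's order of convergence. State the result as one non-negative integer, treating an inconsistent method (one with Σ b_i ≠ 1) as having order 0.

b = (95/108, 2057/9612, -25/267)
c = (0, 18/11, -8/5)
Ac = (0, 0, -89/50)
Σ b_i: 95/108·1 + 2057/9612·1 + (-25/267)·1 = 1 ✓
b·c: 2057/9612·18/11 + (-25/267)·(-8/5) = 1/2 ✓
b·c²: 2057/9612·324/121 + (-25/267)·64/25 = 1/3 ✓
b·Ac: (-25/267)·(-89/50) = 1/6 ✓; 3 stages ⇒ order 3.

3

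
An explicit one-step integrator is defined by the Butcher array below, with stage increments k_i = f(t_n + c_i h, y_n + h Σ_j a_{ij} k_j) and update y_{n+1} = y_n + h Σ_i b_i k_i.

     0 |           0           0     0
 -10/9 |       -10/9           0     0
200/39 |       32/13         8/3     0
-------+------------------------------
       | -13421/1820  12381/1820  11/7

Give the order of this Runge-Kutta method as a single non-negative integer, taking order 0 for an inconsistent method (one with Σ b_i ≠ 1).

b = (-13421/1820, 12381/1820, 11/7)
c = (0, -10/9, 200/39)
Ac = (0, 0, -80/27)
Σ b_i: (-13421/1820)·1 + 12381/1820·1 + 11/7·1 = 1 ✓
b·c: 12381/1820·(-10/9) + 11/7·200/39 = 1/2 ✓
b·c²: 12381/1820·100/81 + 11/7·40000/1521 = 1588255/31941 ≠ 1/3 ⇒ order 2.
b·Ac: 11/7·(-80/27) = -880/189 ≠ 1/6

2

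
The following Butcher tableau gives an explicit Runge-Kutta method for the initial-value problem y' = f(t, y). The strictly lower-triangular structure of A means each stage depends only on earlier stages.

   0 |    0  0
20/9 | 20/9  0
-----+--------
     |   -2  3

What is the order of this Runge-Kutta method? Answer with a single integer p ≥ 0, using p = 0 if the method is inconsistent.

1

b = (-2, 3)
c = (0, 20/9)
Σ b_i: (-2)·1 + 3·1 = 1 ✓
b·c: 3·20/9 = 20/3 ≠ 1/2 ⇒ order 1.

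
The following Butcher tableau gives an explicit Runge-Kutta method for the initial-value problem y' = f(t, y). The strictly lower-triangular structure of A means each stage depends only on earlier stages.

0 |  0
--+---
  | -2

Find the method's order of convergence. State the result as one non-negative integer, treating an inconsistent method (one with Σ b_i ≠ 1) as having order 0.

0

b = (-2)
c = (0)
Σ b_i: (-2)·1 = -2 ≠ 1 ⇒ order 0.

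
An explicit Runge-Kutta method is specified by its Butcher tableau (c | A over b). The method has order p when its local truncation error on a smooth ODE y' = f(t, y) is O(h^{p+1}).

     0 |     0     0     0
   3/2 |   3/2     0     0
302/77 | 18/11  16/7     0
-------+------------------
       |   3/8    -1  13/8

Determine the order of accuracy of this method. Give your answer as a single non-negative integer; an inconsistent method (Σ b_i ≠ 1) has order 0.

1

b = (3/8, -1, 13/8)
c = (0, 3/2, 302/77)
Ac = (0, 0, 24/7)
Σ b_i: 3/8·1 + (-1)·1 + 13/8·1 = 1 ✓
b·c: (-1)·3/2 + 13/8·302/77 = 1501/308 ≠ 1/2 ⇒ order 1.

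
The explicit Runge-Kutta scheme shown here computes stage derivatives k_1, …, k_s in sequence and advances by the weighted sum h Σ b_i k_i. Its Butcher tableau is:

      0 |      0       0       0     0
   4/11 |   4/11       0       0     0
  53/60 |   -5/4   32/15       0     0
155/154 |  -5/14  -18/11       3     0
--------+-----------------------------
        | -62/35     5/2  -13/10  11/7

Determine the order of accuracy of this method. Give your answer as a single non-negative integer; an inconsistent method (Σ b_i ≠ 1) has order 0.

1

b = (-62/35, 5/2, -13/10, 11/7)
c = (0, 4/11, 53/60, 155/154)
Ac = (0, 0, 128/165, 4973/2420)
Σ b_i: (-62/35)·1 + 5/2·1 + (-13/10)·1 + 11/7·1 = 1 ✓
b·c: 5/2·4/11 + (-13/10)·53/60 + 11/7·155/154 = 434129/323400 ≠ 1/2 ⇒ order 1.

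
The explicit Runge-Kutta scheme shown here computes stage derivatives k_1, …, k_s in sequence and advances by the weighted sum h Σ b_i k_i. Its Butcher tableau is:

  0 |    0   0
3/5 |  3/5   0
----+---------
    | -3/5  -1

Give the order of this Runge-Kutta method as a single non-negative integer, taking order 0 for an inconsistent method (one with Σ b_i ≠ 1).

0

b = (-3/5, -1)
c = (0, 3/5)
Σ b_i: (-3/5)·1 + (-1)·1 = -8/5 ≠ 1 ⇒ order 0.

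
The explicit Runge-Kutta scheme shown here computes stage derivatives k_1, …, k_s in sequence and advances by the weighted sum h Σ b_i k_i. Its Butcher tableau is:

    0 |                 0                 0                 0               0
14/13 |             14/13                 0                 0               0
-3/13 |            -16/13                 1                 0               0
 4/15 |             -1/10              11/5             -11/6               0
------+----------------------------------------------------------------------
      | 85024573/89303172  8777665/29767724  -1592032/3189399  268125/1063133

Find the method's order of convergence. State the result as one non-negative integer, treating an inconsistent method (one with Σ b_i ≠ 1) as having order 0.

b = (85024573/89303172, 8777665/29767724, -1592032/3189399, 268125/1063133)
c = (0, 14/13, -3/13, 4/15)
Ac = (0, 0, 14/13, 363/130)
Σ b_i: 85024573/89303172·1 + 8777665/29767724·1 + (-1592032/3189399)·1 + 268125/1063133·1 = 1 ✓
b·c: 8777665/29767724·14/13 + (-1592032/3189399)·(-3/13) + 268125/1063133·4/15 = 1/2 ✓
b·c²: 8777665/29767724·196/169 + (-1592032/3189399)·9/169 + 268125/1063133·16/225 = 1/3 ✓
b·Ac: (-1592032/3189399)·14/13 + 268125/1063133·363/130 = 1/6 ✓
b·c³: 8777665/29767724·2744/2197 + (-1592032/3189399)·(-27/2197) + 268125/1063133·64/3375 = 613183834/1617025293 ≠ 1/4 ⇒ order 3.
b·(c∘Ac): (-1592032/3189399)·(-42/169) + 268125/1063133·242/325 = 4309946/13820729 ≠ 1/8
b·Ac²: (-1592032/3189399)·196/169 + 268125/1063133·319/130 = 3313237/82924374 ≠ 1/12
b·A²c: 268125/1063133·(-77/39) = -529375/1063133 ≠ 1/24

3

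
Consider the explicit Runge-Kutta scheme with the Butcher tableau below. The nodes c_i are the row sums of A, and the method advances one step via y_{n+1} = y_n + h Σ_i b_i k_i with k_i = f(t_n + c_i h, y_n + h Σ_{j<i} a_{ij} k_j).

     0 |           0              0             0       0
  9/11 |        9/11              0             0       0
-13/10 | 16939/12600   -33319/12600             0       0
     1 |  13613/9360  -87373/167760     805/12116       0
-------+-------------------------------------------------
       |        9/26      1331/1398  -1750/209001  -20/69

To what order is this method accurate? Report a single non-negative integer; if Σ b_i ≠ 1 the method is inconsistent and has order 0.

4

b = (9/26, 1331/1398, -1750/209001, -20/69)
c = (0, 9/11, -13/10, 1)
Ac = (0, 0, -3029/1400, -41/80)
Σ b_i: 9/26·1 + 1331/1398·1 + (-1750/209001)·1 + (-20/69)·1 = 1 ✓
b·c: 1331/1398·9/11 + (-1750/209001)·(-13/10) + (-20/69)·1 = 1/2 ✓
b·c²: 1331/1398·81/121 + (-1750/209001)·169/100 + (-20/69)·1 = 1/3 ✓
b·Ac: (-1750/209001)·(-3029/1400) + (-20/69)·(-41/80) = 1/6 ✓
b·c³: 1331/1398·729/1331 + (-1750/209001)·(-2197/1000) + (-20/69)·1 = 1/4 ✓
b·(c∘Ac): (-1750/209001)·39377/14000 + (-20/69)·(-41/80) = 1/8 ✓
b·Ac²: (-1750/209001)·(-27261/15400) + (-20/69)·(-13/55) = 1/12 ✓
b·A²c: (-20/69)·(-23/160) = 1/24 ✓; 4 stages ⇒ order 4.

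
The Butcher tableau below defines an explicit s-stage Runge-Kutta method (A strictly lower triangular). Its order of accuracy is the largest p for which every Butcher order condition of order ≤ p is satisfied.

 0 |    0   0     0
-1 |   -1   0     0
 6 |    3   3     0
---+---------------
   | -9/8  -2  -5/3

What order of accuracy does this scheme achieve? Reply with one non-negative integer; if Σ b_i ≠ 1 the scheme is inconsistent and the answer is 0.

b = (-9/8, -2, -5/3)
c = (0, -1, 6)
Ac = (0, 0, -3)
Σ b_i: (-9/8)·1 + (-2)·1 + (-5/3)·1 = -115/24 ≠ 1 ⇒ order 0.

0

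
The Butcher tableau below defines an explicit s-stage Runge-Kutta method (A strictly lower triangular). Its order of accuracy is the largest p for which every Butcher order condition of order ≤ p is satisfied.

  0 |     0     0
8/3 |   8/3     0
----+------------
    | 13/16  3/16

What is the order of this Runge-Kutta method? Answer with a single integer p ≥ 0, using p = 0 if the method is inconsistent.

2

b = (13/16, 3/16)
c = (0, 8/3)
Σ b_i: 13/16·1 + 3/16·1 = 1 ✓
b·c: 3/16·8/3 = 1/2 ✓; 2 stages ⇒ order 2.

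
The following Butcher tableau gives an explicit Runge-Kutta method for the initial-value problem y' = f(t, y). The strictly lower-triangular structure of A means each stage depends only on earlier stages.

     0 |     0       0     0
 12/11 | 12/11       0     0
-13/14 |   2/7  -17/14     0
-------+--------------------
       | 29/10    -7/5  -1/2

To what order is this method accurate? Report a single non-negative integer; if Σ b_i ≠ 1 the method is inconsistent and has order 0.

b = (29/10, -7/5, -1/2)
c = (0, 12/11, -13/14)
Ac = (0, 0, -102/77)
Σ b_i: 29/10·1 + (-7/5)·1 + (-1/2)·1 = 1 ✓
b·c: (-7/5)·12/11 + (-1/2)·(-13/14) = -1637/1540 ≠ 1/2 ⇒ order 1.

1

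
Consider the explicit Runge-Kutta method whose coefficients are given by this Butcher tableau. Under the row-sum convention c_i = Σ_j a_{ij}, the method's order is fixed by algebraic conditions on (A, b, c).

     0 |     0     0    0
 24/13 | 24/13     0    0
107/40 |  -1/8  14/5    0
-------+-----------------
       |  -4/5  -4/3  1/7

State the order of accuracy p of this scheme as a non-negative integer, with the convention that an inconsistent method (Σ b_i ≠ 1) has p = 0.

0

b = (-4/5, -4/3, 1/7)
c = (0, 24/13, 107/40)
Ac = (0, 0, 336/65)
Σ b_i: (-4/5)·1 + (-4/3)·1 + 1/7·1 = -209/105 ≠ 1 ⇒ order 0.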